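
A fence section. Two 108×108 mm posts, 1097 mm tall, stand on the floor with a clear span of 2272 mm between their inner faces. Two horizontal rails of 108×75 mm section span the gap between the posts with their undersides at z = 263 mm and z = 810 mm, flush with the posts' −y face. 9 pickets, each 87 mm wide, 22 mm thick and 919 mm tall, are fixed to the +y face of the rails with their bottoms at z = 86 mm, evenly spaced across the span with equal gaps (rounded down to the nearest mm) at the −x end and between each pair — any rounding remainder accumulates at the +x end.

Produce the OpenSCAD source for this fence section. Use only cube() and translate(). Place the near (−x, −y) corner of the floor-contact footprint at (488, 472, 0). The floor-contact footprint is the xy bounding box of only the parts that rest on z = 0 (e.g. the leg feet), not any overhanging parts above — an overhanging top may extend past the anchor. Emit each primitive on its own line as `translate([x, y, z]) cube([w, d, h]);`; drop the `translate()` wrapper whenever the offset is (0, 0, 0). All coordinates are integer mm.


translate([488, 472, 0]) cube([108, 108, 1097]);
translate([2868, 472, 0]) cube([108, 108, 1097]);
translate([596, 472, 263]) cube([2272, 108, 75]);
translate([596, 472, 810]) cube([2272, 108, 75]);
translate([744, 580, 86]) cube([87, 22, 919]);
translate([979, 580, 86]) cube([87, 22, 919]);
translate([1214, 580, 86]) cube([87, 22, 919]);
translate([1449, 580, 86]) cube([87, 22, 919]);
translate([1684, 580, 86]) cube([87, 22, 919]);
translate([1919, 580, 86]) cube([87, 22, 919]);
translate([2154, 580, 86]) cube([87, 22, 919]);
translate([2389, 580, 86]) cube([87, 22, 919]);
translate([2624, 580, 86]) cube([87, 22, 919]);


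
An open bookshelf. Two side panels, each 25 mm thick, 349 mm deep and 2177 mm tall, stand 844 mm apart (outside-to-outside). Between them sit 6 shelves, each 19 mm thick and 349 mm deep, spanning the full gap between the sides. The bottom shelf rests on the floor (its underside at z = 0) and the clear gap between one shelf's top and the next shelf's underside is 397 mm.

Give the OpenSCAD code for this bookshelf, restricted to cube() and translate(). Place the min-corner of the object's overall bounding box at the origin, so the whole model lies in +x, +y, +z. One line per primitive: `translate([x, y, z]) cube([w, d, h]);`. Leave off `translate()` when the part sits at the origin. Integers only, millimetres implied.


cube([25, 349, 2177]);
translate([819, 0, 0]) cube([25, 349, 2177]);
translate([25, 0, 0]) cube([794, 349, 19]);
translate([25, 0, 416]) cube([794, 349, 19]);
translate([25, 0, 832]) cube([794, 349, 19]);
translate([25, 0, 1248]) cube([794, 349, 19]);
translate([25, 0, 1664]) cube([794, 349, 19]);
translate([25, 0, 2080]) cube([794, 349, 19]);


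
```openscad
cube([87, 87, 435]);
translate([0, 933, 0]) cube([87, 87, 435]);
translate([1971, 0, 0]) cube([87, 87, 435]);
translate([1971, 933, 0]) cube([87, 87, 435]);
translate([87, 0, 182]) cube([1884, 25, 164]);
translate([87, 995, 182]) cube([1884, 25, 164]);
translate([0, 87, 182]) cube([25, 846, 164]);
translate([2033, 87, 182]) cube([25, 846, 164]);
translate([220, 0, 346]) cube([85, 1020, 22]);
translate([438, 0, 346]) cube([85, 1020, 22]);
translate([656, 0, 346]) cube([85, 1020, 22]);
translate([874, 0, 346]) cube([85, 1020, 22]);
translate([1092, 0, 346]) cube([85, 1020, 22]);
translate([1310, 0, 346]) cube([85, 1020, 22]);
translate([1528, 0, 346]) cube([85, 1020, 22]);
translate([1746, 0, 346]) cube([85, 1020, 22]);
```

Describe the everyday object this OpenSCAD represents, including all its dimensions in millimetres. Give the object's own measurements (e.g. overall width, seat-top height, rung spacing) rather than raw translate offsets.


A bed frame 2058 mm long (x) by 1020 mm wide (y). Four 87×87 mm corner posts, 435 mm tall, at the corners of the footprint. Four rails of 25 mm thickness and 164 mm height run between adjacent posts with their undersides at z = 182 mm, their outer faces flush with the outside of the frame (the two x-running rails run between the posts' inner faces; the two y-running rails run between the posts' inner faces). 8 slats, each 85 mm wide (x) and 22 mm thick, lie across the top of the two x-running rails, running the full 1020 mm width of the frame in y; along x they sit between the end posts with a 133 mm gap after the −x posts and between neighbouring slats, leaving 140 mm before the +x posts.


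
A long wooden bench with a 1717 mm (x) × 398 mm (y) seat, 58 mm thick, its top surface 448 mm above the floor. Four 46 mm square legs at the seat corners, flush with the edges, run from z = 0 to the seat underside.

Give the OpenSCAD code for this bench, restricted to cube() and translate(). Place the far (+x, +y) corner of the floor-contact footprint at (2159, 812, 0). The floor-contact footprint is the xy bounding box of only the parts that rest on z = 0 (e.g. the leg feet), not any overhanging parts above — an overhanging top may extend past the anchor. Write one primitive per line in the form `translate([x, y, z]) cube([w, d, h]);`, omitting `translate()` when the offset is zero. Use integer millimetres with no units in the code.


translate([442, 414, 390]) cube([1717, 398, 58]);
translate([442, 414, 0]) cube([46, 46, 390]);
translate([442, 766, 0]) cube([46, 46, 390]);
translate([2113, 414, 0]) cube([46, 46, 390]);
translate([2113, 766, 0]) cube([46, 46, 390]);


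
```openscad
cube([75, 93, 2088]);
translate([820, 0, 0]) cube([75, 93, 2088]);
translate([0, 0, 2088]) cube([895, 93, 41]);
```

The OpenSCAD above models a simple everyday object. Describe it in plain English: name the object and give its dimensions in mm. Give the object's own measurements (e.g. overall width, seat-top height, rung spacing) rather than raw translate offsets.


A door frame. The clear opening is 745 mm wide and 2088 mm high. Two 75 mm wide jambs, 93 mm deep, stand either side of the opening from the floor to the top of the opening. A 41 mm thick head sits across the top of both jambs, spanning the full outside width of the frame.


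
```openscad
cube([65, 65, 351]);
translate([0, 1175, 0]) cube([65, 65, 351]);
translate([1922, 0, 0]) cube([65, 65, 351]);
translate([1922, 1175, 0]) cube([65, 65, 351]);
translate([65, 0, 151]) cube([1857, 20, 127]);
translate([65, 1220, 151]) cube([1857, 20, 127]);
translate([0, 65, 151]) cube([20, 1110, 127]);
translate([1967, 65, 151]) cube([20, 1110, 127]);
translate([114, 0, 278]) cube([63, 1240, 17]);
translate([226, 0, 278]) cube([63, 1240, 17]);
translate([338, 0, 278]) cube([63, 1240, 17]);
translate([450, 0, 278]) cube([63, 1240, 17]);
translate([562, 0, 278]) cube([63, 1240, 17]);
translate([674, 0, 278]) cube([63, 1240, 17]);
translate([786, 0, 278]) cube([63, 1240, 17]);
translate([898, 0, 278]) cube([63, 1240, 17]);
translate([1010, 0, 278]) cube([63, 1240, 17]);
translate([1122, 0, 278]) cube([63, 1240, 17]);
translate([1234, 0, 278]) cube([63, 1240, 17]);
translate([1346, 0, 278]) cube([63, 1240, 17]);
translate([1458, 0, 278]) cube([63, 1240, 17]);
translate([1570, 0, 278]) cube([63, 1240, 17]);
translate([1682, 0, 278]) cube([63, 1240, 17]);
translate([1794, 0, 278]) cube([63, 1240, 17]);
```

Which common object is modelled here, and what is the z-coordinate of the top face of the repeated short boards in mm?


A bed frame. The slat-top height is 295 mm.

Four posts, four rails, and a row of slats — a bed frame. Slats sit on the rails at z = 151 + 127 = 278; with slat thickness 17, the top is 295 mm.


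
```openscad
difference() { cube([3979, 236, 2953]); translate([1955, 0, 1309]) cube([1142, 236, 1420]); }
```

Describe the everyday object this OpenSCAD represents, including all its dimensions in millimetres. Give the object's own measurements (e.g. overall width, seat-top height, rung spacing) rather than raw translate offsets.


A wall 3979 mm long (x), 236 mm thick (y), 2953 mm tall, with a rectangular window opening cut through it. The opening is 1142 mm wide and 1420 mm tall; its sill is at z = 1309 mm and its near (−x) edge is 1955 mm from the wall's −x end. The opening passes through the full wall thickness.


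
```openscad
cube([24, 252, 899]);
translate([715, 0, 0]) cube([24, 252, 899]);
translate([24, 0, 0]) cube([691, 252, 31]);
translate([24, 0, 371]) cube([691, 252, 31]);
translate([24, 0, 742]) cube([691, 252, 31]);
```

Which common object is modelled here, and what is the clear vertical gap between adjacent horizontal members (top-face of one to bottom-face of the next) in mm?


A bookshelf. The clear shelf gap is 340 mm.

Two tall side panels with 3 horizontal boards between them — a bookshelf. The first two shelf undersides are at z = 0 and z = 371; with shelf thickness 31, the clear gap is 371 − 0 − 31 = 340 mm.


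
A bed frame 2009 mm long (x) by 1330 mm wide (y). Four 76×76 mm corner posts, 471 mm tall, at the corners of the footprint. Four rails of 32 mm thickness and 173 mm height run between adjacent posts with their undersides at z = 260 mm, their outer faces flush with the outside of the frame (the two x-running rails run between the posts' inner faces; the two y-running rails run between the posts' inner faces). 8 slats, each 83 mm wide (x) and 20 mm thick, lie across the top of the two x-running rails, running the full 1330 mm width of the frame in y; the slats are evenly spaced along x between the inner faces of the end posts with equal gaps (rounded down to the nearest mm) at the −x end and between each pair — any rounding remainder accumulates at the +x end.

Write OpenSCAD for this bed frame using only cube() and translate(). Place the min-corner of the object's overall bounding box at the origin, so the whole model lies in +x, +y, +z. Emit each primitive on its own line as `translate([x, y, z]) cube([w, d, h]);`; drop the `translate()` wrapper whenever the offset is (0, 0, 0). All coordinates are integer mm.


cube([76, 76, 471]);
translate([0, 1254, 0]) cube([76, 76, 471]);
translate([1933, 0, 0]) cube([76, 76, 471]);
translate([1933, 1254, 0]) cube([76, 76, 471]);
translate([76, 0, 260]) cube([1857, 32, 173]);
translate([76, 1298, 260]) cube([1857, 32, 173]);
translate([0, 76, 260]) cube([32, 1178, 173]);
translate([1977, 76, 260]) cube([32, 1178, 173]);
translate([208, 0, 433]) cube([83, 1330, 20]);
translate([423, 0, 433]) cube([83, 1330, 20]);
translate([638, 0, 433]) cube([83, 1330, 20]);
translate([853, 0, 433]) cube([83, 1330, 20]);
translate([1068, 0, 433]) cube([83, 1330, 20]);
translate([1283, 0, 433]) cube([83, 1330, 20]);
translate([1498, 0, 433]) cube([83, 1330, 20]);
translate([1713, 0, 433]) cube([83, 1330, 20]);


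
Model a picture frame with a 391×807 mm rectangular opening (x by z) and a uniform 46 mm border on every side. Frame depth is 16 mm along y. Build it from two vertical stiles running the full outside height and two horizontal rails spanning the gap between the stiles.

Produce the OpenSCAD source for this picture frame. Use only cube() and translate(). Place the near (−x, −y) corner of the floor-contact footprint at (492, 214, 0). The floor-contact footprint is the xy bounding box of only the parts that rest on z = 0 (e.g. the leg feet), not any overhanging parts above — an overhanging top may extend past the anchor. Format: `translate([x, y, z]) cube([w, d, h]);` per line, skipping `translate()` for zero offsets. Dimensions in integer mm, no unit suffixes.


translate([492, 214, 0]) cube([46, 16, 899]);
translate([929, 214, 0]) cube([46, 16, 899]);
translate([538, 214, 0]) cube([391, 16, 46]);
translate([538, 214, 853]) cube([391, 16, 46]);


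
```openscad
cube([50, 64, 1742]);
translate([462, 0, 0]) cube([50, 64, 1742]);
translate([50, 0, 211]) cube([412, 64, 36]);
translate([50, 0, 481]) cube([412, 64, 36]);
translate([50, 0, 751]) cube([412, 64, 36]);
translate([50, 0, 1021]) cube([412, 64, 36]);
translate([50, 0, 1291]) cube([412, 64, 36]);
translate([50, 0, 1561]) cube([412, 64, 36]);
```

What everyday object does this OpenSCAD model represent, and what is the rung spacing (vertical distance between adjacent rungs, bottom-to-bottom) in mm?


A ladder. The rung spacing is 270 mm.

Two tall 50×64 posts with 6 short bars between them — a ladder. Adjacent rungs sit at z = 211 and z = 481, so the spacing is 481 − 211 = 270 mm.


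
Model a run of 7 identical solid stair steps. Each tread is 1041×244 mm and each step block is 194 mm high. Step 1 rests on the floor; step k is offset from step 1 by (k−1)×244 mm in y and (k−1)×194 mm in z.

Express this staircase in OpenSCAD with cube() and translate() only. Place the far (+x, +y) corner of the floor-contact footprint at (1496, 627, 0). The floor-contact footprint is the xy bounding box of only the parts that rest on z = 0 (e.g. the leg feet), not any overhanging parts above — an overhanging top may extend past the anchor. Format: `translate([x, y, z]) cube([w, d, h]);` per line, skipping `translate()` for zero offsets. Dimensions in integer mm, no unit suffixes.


translate([455, 383, 0]) cube([1041, 244, 194]);
translate([455, 627, 194]) cube([1041, 244, 194]);
translate([455, 871, 388]) cube([1041, 244, 194]);
translate([455, 1115, 582]) cube([1041, 244, 194]);
translate([455, 1359, 776]) cube([1041, 244, 194]);
translate([455, 1603, 970]) cube([1041, 244, 194]);
translate([455, 1847, 1164]) cube([1041, 244, 194]);


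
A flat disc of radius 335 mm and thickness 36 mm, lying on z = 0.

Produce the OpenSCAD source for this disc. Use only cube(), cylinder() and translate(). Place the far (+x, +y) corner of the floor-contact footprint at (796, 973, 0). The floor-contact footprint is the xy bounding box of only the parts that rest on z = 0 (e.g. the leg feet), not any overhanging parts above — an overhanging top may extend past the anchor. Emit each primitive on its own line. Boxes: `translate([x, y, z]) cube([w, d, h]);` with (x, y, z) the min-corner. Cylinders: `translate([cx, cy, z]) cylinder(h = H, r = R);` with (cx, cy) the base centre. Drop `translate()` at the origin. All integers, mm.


translate([461, 638, 0]) cylinder(h = 36, r = 335);


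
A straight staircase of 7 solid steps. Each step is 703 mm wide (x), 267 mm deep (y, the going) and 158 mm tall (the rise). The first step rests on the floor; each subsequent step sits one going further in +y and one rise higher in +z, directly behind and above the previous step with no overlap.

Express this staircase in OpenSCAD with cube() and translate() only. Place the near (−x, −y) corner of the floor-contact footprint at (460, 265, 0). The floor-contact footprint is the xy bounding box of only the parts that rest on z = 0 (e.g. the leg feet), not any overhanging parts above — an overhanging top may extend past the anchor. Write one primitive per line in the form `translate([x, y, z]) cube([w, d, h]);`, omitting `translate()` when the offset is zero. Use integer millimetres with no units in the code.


translate([460, 265, 0]) cube([703, 267, 158]);
translate([460, 532, 158]) cube([703, 267, 158]);
translate([460, 799, 316]) cube([703, 267, 158]);
translate([460, 1066, 474]) cube([703, 267, 158]);
translate([460, 1333, 632]) cube([703, 267, 158]);
translate([460, 1600, 790]) cube([703, 267, 158]);
translate([460, 1867, 948]) cube([703, 267, 158]);


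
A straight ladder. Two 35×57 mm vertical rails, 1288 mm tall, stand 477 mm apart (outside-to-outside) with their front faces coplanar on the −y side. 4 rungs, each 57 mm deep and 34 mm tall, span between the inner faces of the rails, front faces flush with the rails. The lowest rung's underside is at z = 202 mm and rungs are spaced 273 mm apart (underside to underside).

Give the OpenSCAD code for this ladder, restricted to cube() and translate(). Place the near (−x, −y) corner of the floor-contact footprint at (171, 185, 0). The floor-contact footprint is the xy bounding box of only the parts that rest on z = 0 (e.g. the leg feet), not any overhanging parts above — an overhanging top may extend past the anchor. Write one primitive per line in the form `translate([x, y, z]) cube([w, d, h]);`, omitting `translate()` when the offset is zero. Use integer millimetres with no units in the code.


// rung span = 477 - 2*35 = 407
// rung[k] z = 202 + k*273
translate([171, 185, 0]) cube([35, 57, 1288]);
translate([613, 185, 0]) cube([35, 57, 1288]);
translate([206, 185, 202]) cube([407, 57, 34]);
translate([206, 185, 475]) cube([407, 57, 34]);
translate([206, 185, 748]) cube([407, 57, 34]);
translate([206, 185, 1021]) cube([407, 57, 34]);


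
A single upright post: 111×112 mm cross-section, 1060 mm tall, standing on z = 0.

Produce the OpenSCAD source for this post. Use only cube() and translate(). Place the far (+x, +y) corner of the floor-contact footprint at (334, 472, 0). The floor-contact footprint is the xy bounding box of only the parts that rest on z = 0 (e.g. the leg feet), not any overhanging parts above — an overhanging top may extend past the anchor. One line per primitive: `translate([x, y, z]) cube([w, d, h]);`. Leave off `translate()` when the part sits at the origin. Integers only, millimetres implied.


translate([223, 360, 0]) cube([111, 112, 1060]);


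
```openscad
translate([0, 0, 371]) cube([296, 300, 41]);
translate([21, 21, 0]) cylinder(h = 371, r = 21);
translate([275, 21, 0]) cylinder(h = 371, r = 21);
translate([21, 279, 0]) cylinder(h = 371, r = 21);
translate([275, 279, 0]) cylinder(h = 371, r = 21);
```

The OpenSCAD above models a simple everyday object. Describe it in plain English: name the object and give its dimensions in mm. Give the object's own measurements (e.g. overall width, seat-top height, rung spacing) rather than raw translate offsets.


A four-legged stool. The seat is a 296×300×41 mm slab whose top surface is at z = 412 mm; four round legs, each 42 mm in diameter, run from the floor (z = 0) to the underside of the seat, each leg's axis is inset half a diameter from the nearest pair of seat edges (so the leg's bounding box is flush with the corner).


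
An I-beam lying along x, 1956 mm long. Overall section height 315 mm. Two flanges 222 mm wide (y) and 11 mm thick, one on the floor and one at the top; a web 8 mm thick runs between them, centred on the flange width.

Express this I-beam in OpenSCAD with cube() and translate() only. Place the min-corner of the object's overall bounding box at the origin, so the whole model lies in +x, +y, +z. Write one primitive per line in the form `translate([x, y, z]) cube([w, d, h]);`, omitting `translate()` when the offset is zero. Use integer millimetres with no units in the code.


cube([1956, 222, 11]);
translate([0, 107, 11]) cube([1956, 8, 293]);
translate([0, 0, 304]) cube([1956, 222, 11]);


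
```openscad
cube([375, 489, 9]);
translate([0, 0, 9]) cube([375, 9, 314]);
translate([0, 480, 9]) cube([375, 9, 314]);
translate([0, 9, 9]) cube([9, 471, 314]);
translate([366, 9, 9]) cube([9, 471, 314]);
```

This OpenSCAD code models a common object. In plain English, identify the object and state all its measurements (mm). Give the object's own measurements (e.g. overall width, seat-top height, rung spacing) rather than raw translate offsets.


An open-topped rectangular box: outside dimensions 375×489×323 mm, with a uniform wall and base thickness of 9 mm. The base is a full 375×489 slab on the floor; four walls sit on top of the base. The front and back walls (the −y and +y sides) span the full width; the two side walls fit between them.


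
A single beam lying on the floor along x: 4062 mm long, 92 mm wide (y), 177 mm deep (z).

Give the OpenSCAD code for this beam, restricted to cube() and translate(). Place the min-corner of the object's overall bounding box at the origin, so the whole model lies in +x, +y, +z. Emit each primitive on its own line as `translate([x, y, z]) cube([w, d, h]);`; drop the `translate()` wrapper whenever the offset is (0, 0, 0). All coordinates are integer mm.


cube([4062, 92, 177]);


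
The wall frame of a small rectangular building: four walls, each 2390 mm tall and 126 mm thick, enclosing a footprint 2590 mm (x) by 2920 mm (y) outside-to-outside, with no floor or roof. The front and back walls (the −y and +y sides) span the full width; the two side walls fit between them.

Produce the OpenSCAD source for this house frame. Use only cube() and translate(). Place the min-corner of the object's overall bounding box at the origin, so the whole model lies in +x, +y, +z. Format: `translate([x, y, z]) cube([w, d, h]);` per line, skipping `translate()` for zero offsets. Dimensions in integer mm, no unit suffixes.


cube([2590, 126, 2390]);
translate([0, 2794, 0]) cube([2590, 126, 2390]);
translate([0, 126, 0]) cube([126, 2668, 2390]);
translate([2464, 126, 0]) cube([126, 2668, 2390]);


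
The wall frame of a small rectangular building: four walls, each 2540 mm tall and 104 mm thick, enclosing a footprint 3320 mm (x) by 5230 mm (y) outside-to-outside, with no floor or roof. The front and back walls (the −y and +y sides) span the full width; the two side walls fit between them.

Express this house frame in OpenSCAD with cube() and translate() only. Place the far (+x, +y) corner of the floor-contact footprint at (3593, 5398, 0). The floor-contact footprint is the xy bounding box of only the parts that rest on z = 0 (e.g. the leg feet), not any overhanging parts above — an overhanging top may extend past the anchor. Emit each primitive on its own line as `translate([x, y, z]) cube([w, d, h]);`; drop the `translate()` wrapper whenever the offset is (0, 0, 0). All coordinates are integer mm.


translate([273, 168, 0]) cube([3320, 104, 2540]);
translate([273, 5294, 0]) cube([3320, 104, 2540]);
translate([273, 272, 0]) cube([104, 5022, 2540]);
translate([3489, 272, 0]) cube([104, 5022, 2540]);


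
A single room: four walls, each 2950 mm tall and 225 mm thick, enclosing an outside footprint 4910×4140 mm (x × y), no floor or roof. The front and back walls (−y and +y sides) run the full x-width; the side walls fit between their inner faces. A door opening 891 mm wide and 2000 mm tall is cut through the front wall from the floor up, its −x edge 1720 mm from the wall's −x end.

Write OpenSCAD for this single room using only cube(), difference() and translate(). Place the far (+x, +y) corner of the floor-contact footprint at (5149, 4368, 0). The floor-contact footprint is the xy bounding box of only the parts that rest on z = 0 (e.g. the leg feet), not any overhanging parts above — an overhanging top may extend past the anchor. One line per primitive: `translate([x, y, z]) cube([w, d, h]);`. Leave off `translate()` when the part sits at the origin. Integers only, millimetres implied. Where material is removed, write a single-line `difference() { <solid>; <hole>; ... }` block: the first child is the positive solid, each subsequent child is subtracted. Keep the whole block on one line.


difference() { translate([239, 228, 0]) cube([4910, 225, 2950]); translate([1959, 228, 0]) cube([891, 225, 2000]); }
translate([239, 4143, 0]) cube([4910, 225, 2950]);
translate([239, 453, 0]) cube([225, 3690, 2950]);
translate([4924, 453, 0]) cube([225, 3690, 2950]);


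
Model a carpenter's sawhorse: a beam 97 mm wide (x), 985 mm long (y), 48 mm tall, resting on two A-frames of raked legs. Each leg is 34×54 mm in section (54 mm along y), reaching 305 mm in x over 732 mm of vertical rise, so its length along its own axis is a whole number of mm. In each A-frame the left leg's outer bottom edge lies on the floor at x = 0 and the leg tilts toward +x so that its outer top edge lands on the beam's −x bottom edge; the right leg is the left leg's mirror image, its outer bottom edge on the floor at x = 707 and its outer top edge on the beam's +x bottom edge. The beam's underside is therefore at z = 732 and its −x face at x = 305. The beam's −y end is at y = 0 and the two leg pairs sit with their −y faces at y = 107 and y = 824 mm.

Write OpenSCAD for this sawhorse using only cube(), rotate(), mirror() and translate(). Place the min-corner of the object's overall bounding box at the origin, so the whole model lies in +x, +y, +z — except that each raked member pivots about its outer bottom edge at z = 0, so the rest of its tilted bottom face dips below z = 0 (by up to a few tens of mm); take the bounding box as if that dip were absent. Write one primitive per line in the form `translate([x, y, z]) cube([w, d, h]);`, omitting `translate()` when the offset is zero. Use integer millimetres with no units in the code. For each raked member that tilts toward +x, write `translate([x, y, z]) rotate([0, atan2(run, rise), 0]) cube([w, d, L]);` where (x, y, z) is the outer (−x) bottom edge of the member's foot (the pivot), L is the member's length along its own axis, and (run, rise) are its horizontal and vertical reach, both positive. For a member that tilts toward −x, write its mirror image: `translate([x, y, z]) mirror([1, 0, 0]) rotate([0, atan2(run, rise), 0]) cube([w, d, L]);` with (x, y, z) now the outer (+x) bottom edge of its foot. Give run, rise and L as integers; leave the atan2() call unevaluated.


translate([305, 0, 732]) cube([97, 985, 48]);
translate([0, 107, 0]) rotate([0, atan2(305, 732), 0]) cube([34, 54, 793]);
translate([707, 107, 0]) mirror([1, 0, 0]) rotate([0, atan2(305, 732), 0]) cube([34, 54, 793]);
translate([0, 824, 0]) rotate([0, atan2(305, 732), 0]) cube([34, 54, 793]);
translate([707, 824, 0]) mirror([1, 0, 0]) rotate([0, atan2(305, 732), 0]) cube([34, 54, 793]);


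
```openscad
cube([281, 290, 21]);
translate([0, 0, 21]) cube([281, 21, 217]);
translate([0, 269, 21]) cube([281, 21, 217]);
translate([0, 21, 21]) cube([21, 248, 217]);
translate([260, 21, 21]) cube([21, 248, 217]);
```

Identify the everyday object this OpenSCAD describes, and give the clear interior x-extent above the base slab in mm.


An open box. The internal width is 239 mm.

A 281×290 base slab with four walls standing on it — an open box. The base is 281 mm wide and the walls are 21 mm thick, so the internal width is 281 − 2 × 21 = 239 mm.


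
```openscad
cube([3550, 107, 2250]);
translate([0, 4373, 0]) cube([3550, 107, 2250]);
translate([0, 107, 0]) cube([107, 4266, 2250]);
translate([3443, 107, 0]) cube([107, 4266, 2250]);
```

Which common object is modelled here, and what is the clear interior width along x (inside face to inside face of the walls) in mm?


A house (or room) frame. The interior width is 3336 mm.

Four 2250 mm walls enclosing a rectangle with no floor or roof — a room or house frame. Outside width is 3550 mm and wall thickness is 107 mm, so the interior width is 3550 − 2 × 107 = 3336 mm.


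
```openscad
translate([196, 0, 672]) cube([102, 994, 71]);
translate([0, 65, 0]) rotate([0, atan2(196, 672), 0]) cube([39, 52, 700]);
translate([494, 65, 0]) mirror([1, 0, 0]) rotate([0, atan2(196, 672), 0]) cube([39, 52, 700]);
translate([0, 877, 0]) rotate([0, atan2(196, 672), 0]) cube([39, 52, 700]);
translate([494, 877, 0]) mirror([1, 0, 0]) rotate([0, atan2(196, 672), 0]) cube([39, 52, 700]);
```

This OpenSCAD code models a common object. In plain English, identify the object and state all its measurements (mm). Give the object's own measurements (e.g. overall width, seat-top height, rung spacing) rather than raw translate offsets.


A sawhorse. A 102×994×71 mm beam (x, y, z) sits on two A-frame leg pairs. Each pair is two raked legs of 39×52 mm section (52 mm along y) splaying symmetrically in x. Each leg rises 672 mm vertically over 196 mm of horizontal reach and is 700 mm long along its own axis. Every leg's outer bottom edge rests on the floor and its outer top edge meets a bottom edge of the beam — the left legs (tilting toward +x) meet the beam's −x bottom edge, the right legs (their mirror images, tilting toward −x) meet its +x bottom edge — so the leg tops tuck under the beam, the beam's underside is 672 mm above the floor, and the feet are 494 mm apart outside-to-outside with the beam centred between them. The two leg pairs are set in 65 mm from either end of the beam.


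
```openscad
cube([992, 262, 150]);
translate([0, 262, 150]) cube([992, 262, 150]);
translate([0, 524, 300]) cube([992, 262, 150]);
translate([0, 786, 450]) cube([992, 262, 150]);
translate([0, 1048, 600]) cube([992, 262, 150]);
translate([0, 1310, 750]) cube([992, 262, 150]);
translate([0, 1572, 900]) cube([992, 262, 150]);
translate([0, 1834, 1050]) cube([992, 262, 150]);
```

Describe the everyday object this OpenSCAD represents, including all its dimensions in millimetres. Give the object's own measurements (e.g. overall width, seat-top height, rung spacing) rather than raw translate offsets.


A straight staircase of 8 solid steps. Each step is 992 mm wide (x), 262 mm deep (y, the going) and 150 mm tall (the rise). The first step rests on the floor; each subsequent step sits one going further in +y and one rise higher in +z, directly behind and above the previous step with no overlap.


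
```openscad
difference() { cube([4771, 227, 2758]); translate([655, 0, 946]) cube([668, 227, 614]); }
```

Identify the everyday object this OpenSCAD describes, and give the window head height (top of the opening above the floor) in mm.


A wall with a window opening. The window head height is 1560 mm.

A wall with a rectangular opening subtracted — a window. Sill at z = 946, opening 614 mm tall, so the head is at 946 + 614 = 1560 mm.


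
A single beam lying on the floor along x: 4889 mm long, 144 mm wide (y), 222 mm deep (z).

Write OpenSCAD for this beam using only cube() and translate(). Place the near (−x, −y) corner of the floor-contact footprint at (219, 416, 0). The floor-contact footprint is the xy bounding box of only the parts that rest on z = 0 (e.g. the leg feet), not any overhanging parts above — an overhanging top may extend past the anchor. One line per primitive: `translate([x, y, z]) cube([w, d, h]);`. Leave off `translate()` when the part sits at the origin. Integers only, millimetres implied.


translate([219, 416, 0]) cube([4889, 144, 222]);


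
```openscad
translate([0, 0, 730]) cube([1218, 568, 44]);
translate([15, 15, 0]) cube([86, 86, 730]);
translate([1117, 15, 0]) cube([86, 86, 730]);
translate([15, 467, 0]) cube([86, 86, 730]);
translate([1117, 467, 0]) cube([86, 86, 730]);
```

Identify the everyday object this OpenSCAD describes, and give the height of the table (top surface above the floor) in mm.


A table. The table height is 774 mm.

A 1218×568×44 slab sits at z = 730 on four 86 mm square posts — a table. The top surface is at 730 + 44 = 774 mm.


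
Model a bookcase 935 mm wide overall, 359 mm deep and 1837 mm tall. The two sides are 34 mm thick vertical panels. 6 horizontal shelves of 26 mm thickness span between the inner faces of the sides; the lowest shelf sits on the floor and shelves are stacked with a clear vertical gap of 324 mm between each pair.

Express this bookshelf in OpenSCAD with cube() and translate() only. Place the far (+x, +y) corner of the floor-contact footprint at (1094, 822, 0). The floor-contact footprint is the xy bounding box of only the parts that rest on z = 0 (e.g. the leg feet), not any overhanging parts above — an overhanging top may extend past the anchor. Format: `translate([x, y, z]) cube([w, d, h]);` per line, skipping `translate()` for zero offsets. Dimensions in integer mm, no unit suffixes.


translate([159, 463, 0]) cube([34, 359, 1837]);
translate([1060, 463, 0]) cube([34, 359, 1837]);
translate([193, 463, 0]) cube([867, 359, 26]);
translate([193, 463, 350]) cube([867, 359, 26]);
translate([193, 463, 700]) cube([867, 359, 26]);
translate([193, 463, 1050]) cube([867, 359, 26]);
translate([193, 463, 1400]) cube([867, 359, 26]);
translate([193, 463, 1750]) cube([867, 359, 26]);


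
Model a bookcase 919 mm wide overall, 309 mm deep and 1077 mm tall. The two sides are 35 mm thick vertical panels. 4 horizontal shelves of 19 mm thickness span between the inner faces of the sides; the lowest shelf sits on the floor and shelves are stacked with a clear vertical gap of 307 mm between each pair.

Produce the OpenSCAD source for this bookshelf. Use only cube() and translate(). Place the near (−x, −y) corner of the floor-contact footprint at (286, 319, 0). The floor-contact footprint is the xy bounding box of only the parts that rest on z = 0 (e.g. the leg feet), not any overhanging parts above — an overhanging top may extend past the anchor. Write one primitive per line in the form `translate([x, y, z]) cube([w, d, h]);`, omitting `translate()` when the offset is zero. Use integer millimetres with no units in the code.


translate([286, 319, 0]) cube([35, 309, 1077]);
translate([1170, 319, 0]) cube([35, 309, 1077]);
translate([321, 319, 0]) cube([849, 309, 19]);
translate([321, 319, 326]) cube([849, 309, 19]);
translate([321, 319, 652]) cube([849, 309, 19]);
translate([321, 319, 978]) cube([849, 309, 19]);


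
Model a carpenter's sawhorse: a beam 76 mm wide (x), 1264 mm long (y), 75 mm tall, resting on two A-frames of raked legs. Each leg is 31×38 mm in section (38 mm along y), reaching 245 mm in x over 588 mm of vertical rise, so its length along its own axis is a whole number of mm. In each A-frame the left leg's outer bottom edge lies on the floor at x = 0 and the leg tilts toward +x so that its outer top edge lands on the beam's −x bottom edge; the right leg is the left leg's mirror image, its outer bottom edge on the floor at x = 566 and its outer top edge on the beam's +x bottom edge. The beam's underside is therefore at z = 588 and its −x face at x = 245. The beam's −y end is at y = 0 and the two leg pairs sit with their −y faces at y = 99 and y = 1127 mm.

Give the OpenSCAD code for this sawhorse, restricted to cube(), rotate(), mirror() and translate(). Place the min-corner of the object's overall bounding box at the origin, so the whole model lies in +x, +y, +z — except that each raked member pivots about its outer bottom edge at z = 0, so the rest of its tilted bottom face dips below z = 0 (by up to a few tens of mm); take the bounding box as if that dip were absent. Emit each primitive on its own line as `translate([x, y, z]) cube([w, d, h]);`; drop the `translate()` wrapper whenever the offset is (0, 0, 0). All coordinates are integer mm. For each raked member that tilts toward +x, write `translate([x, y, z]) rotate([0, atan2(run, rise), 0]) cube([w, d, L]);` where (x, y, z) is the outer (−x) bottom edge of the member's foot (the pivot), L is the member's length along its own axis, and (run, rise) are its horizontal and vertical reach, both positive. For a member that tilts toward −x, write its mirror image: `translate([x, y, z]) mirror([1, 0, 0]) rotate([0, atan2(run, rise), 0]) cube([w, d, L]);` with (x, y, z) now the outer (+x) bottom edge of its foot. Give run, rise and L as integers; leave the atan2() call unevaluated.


// leg length = √(245² + 588²) = 637
// right-leg outer foot x = 2·245 + 76 = 566
// beam min-corner = (245, 0, 588)
translate([245, 0, 588]) cube([76, 1264, 75]);
translate([0, 99, 0]) rotate([0, atan2(245, 588), 0]) cube([31, 38, 637]);
translate([566, 99, 0]) mirror([1, 0, 0]) rotate([0, atan2(245, 588), 0]) cube([31, 38, 637]);
translate([0, 1127, 0]) rotate([0, atan2(245, 588), 0]) cube([31, 38, 637]);
translate([566, 1127, 0]) mirror([1, 0, 0]) rotate([0, atan2(245, 588), 0]) cube([31, 38, 637]);


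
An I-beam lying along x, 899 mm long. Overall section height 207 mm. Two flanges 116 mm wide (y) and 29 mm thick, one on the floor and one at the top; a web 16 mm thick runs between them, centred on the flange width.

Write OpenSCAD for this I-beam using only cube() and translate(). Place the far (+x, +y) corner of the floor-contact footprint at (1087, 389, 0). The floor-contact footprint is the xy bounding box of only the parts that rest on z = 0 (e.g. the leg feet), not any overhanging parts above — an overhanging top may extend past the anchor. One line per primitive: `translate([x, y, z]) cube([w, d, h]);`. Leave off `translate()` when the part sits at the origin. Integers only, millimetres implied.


translate([188, 273, 0]) cube([899, 116, 29]);
translate([188, 323, 29]) cube([899, 16, 149]);
translate([188, 273, 178]) cube([899, 116, 29]);


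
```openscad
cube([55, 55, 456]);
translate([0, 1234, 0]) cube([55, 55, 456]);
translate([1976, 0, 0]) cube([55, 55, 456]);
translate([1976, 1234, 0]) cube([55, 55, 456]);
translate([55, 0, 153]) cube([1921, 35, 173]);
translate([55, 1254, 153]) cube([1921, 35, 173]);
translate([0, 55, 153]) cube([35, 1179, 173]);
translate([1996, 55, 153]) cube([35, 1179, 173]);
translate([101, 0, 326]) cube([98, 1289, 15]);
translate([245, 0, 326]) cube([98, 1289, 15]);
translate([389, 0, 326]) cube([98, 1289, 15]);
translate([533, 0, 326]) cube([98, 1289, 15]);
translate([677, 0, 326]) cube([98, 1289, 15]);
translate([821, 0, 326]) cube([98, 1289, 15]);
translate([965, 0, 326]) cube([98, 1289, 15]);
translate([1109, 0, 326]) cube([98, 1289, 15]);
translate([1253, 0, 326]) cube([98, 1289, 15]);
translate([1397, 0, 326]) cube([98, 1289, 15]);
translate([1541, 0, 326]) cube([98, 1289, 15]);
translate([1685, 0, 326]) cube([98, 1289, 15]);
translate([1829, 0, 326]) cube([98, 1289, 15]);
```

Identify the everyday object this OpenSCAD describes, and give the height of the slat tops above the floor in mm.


A bed frame. The slat-top height is 341 mm.

Four posts, four rails, and a row of slats — a bed frame. Slats sit on the rails at z = 153 + 173 = 326; with slat thickness 15, the top is 341 mm.


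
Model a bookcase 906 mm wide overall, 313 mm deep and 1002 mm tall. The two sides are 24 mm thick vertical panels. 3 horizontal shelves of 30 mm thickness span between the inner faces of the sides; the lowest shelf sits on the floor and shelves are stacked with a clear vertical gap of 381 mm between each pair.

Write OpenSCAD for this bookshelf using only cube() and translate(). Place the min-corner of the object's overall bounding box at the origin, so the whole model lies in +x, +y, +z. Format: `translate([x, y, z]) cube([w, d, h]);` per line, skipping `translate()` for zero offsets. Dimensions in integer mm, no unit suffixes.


cube([24, 313, 1002]);
translate([882, 0, 0]) cube([24, 313, 1002]);
translate([24, 0, 0]) cube([858, 313, 30]);
translate([24, 0, 411]) cube([858, 313, 30]);
translate([24, 0, 822]) cube([858, 313, 30]);


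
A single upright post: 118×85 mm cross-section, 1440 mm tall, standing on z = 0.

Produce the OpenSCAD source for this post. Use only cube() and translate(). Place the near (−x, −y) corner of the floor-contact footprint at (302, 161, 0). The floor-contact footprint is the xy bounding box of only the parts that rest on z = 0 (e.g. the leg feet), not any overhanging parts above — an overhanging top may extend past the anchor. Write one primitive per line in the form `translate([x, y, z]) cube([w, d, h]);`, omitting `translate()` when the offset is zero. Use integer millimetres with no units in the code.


translate([302, 161, 0]) cube([118, 85, 1440]);


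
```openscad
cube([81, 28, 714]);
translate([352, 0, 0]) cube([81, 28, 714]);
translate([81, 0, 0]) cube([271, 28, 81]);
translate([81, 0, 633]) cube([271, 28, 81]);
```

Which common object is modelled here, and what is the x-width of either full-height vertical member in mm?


A picture frame. The border width is 81 mm.

Four thin pieces enclosing a rectangular opening — a picture frame. The two full-height stiles are 714 mm tall; the top rail sits at z = 633 and is 81 mm tall, so the border above the opening is 714 − 633 = 81 mm, matching the stile x-width.


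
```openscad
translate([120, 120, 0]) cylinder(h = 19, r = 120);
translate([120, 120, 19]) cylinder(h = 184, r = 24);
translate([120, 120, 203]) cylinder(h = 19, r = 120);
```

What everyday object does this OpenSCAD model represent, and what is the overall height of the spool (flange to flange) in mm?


A spool. The overall height is 222 mm.

Three coaxial cylinders, large–small–large — a spool. Two 19 mm flanges and a 184 mm core give 19 + 184 + 19 = 222 mm.


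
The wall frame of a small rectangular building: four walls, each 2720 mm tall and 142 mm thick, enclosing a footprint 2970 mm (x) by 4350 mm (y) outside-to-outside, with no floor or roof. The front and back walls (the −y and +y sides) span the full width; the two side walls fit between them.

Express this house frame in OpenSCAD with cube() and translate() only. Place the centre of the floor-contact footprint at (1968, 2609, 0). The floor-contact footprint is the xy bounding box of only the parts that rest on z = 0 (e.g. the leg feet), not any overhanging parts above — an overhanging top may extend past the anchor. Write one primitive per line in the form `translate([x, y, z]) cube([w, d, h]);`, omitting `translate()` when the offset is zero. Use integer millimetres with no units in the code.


translate([483, 434, 0]) cube([2970, 142, 2720]);
translate([483, 4642, 0]) cube([2970, 142, 2720]);
translate([483, 576, 0]) cube([142, 4066, 2720]);
translate([3311, 576, 0]) cube([142, 4066, 2720]);
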